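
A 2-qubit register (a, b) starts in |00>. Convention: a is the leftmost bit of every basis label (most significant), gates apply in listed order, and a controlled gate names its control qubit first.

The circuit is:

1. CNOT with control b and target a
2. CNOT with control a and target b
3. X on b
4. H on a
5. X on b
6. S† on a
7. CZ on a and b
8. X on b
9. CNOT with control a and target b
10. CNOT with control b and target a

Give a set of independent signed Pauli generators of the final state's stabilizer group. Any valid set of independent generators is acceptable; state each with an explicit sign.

The final state is stabilized by the group generated by +IY, -ZI; other independent generating sets are equally valid.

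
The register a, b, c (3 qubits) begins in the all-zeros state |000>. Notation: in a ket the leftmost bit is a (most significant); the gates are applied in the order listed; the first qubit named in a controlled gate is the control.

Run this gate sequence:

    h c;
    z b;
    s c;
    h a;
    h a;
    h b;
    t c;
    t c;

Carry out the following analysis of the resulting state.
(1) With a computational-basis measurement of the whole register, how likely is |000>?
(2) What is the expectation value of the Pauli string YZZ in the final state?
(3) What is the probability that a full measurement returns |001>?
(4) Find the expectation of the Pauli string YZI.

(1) Outcome |000> occurs with probability 1/4.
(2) The observable YZZ averages to 0.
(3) Outcome |001> occurs with probability 1/4.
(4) The observable YZI averages to 0.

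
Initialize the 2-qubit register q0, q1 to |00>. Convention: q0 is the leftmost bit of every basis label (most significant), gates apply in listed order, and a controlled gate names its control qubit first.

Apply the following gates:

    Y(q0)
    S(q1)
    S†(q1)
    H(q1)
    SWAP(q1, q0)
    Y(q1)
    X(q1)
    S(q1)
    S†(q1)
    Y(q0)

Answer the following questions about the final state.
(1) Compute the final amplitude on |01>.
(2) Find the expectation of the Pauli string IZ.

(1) |01> carries amplitude -sqrt(2)*I/2 in the final state.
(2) The expectation value of IZ is -1.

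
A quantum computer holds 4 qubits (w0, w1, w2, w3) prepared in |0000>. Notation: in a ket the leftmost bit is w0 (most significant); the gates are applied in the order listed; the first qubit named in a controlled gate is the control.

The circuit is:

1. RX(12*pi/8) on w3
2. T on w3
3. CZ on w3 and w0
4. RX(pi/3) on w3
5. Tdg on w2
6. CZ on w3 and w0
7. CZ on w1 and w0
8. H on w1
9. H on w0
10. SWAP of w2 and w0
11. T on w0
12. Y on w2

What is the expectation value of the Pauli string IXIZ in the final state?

The expectation value of IXIZ is sqrt(6)/4.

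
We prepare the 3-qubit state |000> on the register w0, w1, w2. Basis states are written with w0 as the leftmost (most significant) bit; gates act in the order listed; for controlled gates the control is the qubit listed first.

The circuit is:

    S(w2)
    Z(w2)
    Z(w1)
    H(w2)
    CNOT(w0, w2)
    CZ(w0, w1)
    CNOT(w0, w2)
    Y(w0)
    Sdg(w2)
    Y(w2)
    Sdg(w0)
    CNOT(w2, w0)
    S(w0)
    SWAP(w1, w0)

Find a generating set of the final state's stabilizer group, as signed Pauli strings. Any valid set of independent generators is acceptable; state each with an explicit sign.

The final state is stabilized by the group generated by -IXX, +ZII, -IZZ; other independent generating sets are equally valid.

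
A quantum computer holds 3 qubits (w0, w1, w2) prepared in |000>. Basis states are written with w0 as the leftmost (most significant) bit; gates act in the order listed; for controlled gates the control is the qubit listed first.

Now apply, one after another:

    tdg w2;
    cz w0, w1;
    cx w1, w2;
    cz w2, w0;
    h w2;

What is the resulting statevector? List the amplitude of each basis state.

After the circuit, the state carries amplitude sqrt(2)/2 on |000>, sqrt(2)/2 on |001>, and 0 on every other basis state.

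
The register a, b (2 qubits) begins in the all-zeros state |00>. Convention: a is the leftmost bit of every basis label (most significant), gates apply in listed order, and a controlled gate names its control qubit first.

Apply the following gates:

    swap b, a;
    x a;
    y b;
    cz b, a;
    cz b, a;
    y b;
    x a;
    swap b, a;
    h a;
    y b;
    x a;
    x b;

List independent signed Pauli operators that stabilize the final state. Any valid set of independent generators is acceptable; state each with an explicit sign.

One valid set of independent stabilizer generators is +XI, +IZ (any independent generating set of the same group is equally correct). Key observation: steps 1-8 multiply out to the identity, so the circuit reduces to the remaining gates.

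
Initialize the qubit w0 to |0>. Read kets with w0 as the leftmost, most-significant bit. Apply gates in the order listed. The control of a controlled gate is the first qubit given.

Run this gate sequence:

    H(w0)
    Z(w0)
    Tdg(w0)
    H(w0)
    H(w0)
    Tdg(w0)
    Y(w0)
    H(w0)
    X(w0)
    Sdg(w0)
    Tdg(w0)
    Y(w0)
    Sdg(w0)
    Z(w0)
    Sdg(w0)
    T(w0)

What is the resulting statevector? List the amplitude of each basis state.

The final amplitudes are -sqrt(2)/2 on |0>, (1 + I)*exp(I*pi/4)/2 on |1>.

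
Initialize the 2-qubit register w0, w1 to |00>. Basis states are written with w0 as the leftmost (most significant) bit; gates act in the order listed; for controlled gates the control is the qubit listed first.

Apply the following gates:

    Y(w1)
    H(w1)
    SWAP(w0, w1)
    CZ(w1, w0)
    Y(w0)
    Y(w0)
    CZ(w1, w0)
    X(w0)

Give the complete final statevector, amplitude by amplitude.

The final amplitudes are -sqrt(2)*I/2 on |00>, 0 on |01>, sqrt(2)*I/2 on |10>, 0 on |11>. Key observation: steps 4-7 multiply out to the identity, so the circuit reduces to the remaining gates.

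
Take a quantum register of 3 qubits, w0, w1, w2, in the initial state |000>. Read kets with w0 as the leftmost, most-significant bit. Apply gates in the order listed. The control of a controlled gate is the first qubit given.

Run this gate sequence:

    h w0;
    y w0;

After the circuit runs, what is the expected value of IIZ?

The expectation value of IIZ is 1.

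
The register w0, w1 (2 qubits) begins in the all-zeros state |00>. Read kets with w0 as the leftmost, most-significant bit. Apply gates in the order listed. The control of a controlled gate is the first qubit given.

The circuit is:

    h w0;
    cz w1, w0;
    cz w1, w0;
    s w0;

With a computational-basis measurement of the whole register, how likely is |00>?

The probability of measuring |00> is 1/2. Key observation: the block from step 2 through step 3 cancels to the identity and can be dropped.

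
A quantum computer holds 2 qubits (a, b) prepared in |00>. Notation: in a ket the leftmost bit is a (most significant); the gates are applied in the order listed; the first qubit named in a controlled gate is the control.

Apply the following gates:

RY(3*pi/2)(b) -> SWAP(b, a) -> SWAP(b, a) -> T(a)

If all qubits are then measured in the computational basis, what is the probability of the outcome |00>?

The probability of measuring |00> is 1/2.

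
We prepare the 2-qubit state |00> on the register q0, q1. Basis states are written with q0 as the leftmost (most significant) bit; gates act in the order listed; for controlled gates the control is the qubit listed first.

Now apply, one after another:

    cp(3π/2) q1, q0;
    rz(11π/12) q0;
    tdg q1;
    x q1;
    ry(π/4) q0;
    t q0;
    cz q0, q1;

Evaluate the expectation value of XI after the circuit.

In the final state, XI has expectation -1/2.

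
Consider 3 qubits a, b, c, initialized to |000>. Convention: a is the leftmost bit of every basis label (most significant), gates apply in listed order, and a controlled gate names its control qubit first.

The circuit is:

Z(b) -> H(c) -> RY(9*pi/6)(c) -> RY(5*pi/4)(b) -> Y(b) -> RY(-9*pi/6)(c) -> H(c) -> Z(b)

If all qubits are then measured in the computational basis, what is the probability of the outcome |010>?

The probability of measuring |010> is 1/2 - sqrt(2)/4.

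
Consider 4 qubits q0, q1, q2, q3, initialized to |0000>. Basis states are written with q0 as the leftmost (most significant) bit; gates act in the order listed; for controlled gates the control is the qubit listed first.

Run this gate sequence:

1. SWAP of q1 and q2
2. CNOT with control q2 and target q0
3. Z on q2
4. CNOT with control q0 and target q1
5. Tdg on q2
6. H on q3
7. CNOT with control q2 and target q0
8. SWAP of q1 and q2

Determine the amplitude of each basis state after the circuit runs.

After the circuit, the state carries amplitude sqrt(2)/2 on |0000>, sqrt(2)/2 on |0001>, and 0 on every other basis state.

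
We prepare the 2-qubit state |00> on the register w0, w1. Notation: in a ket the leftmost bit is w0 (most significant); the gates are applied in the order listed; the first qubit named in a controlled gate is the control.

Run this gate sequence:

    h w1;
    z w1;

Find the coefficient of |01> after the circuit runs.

|01> carries amplitude -sqrt(2)/2 in the final state.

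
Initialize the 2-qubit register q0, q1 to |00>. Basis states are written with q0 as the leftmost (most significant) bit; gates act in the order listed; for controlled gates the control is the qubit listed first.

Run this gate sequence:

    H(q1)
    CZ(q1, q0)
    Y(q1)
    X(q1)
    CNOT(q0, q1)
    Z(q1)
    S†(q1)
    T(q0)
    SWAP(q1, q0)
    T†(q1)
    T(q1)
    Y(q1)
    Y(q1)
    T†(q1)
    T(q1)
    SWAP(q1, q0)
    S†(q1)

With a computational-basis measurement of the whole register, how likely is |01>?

Outcome |01> occurs with probability 1/2. Key observation: gates 10-15 undo each other exactly, leaving only the rest of the circuit to track.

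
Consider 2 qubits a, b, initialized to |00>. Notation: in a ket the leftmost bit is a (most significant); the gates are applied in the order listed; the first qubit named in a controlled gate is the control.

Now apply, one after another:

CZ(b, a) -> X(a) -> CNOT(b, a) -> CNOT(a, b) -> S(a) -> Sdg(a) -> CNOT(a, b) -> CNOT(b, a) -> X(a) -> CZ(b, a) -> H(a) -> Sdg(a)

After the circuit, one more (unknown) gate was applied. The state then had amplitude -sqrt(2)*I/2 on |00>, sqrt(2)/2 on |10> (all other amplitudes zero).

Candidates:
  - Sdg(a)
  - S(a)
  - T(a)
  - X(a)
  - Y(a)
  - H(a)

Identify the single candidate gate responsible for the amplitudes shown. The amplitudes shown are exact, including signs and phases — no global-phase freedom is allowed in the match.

The unique candidate consistent with the amplitudes is X(a). Key observation: the block from step 2 through step 9 cancels to the identity and can be dropped.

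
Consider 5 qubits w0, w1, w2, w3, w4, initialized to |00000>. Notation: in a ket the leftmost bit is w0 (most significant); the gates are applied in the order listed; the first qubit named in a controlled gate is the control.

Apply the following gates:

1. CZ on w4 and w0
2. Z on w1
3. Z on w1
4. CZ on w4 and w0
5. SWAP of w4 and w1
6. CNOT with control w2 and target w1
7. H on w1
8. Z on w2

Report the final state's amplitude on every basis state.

After the circuit, the state carries amplitude sqrt(2)/2 on |00000>, sqrt(2)/2 on |01000>, and 0 on every other basis state. Key observation: steps 1-4 multiply out to the identity, so the circuit reduces to the remaining gates.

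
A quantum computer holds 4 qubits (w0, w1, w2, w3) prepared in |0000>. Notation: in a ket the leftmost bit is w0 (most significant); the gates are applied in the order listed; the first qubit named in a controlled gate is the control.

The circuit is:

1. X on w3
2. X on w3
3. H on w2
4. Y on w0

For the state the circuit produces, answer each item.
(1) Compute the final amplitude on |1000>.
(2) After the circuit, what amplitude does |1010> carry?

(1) The amplitude on |1000> is sqrt(2)*I/2.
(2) The amplitude on |1010> is sqrt(2)*I/2.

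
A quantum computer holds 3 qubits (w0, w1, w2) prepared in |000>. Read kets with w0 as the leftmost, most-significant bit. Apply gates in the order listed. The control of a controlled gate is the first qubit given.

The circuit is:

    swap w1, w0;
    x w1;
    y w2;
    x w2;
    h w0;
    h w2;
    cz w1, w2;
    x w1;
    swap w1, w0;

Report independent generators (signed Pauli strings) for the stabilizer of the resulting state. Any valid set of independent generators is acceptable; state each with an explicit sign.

The final state is stabilized by the group generated by +IXI, -IIX, +ZII; other independent generating sets are equally valid.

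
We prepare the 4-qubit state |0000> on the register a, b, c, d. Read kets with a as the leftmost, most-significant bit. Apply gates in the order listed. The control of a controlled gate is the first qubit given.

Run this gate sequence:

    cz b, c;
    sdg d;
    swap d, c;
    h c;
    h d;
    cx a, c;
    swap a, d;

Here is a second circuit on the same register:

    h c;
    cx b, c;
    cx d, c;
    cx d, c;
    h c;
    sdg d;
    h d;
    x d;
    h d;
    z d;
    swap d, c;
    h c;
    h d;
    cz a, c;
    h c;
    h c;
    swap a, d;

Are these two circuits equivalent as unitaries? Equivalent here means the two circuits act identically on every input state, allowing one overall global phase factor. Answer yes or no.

No, they are not equivalent — no single phase factor reconciles the two unitaries.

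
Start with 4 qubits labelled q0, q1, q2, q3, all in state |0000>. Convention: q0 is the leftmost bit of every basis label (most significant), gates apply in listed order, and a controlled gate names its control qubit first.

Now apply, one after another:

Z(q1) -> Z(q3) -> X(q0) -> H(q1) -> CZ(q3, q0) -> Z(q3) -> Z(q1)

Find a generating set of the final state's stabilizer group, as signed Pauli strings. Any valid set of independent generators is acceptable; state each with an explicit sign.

One valid set of independent stabilizer generators is -IXII, -ZIII, +IIZI, +IIIZ (any independent generating set of the same group is equally correct).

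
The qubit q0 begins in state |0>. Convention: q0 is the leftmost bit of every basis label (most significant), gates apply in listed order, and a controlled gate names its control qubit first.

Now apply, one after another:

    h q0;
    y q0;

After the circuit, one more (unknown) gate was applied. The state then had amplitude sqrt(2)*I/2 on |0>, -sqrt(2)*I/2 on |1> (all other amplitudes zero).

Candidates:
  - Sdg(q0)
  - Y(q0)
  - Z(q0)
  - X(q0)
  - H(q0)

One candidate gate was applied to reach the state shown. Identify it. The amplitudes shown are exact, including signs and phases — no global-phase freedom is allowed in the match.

It was X(q0) that produced the state shown.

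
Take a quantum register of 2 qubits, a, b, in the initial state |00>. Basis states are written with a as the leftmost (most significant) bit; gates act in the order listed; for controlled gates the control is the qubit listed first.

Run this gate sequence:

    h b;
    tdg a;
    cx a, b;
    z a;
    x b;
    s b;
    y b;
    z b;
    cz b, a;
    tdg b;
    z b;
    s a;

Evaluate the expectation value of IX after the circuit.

The expectation value of IX is sqrt(2)/2.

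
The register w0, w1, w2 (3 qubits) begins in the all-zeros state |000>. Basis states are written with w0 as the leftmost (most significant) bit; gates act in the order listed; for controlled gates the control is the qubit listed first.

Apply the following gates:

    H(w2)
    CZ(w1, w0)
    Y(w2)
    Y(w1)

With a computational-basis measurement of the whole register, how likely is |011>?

A full measurement returns |011> with probability 1/2.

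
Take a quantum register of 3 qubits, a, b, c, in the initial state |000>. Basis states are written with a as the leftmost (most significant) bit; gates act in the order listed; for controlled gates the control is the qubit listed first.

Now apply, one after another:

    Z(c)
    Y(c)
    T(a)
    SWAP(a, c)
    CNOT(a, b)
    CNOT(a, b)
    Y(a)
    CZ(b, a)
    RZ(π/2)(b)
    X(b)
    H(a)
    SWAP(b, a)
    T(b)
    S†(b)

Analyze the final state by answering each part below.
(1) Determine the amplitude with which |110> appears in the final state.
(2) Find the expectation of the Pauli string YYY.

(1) The amplitude on |110> is -sqrt(2)*I/2. Key observation: the block from step 5 through step 6 cancels to the identity and can be dropped.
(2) The observable YYY averages to 0.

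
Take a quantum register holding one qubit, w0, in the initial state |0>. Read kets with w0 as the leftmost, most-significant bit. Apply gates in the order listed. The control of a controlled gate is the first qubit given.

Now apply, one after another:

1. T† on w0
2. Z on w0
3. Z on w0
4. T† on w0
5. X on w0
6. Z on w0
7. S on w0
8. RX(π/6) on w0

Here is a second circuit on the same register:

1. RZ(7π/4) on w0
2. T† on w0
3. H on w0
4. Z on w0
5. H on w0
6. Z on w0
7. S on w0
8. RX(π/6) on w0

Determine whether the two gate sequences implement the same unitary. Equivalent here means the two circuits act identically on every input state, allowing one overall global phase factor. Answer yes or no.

Yes: on every input state the two circuits agree up to one overall phase factor.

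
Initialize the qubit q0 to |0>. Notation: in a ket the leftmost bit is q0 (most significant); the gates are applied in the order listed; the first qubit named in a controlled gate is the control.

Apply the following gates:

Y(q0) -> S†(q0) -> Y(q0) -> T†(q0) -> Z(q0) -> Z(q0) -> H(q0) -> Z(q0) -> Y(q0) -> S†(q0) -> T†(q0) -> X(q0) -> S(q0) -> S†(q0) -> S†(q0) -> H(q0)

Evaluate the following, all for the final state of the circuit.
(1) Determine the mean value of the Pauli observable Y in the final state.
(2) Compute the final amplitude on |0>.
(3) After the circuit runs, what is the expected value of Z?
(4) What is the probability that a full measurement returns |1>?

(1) The expectation value of Y is -sqrt(2)/2.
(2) The amplitude on |0> is -I/2 - exp(I*pi/4)/2.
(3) In the final state, Z has expectation sqrt(2)/2.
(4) Outcome |1> occurs with probability 1/2 - sqrt(2)/4.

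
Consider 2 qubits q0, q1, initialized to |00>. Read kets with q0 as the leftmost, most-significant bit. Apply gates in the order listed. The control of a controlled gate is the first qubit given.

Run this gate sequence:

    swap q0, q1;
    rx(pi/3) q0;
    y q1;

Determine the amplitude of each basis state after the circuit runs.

The resulting statevector has amplitude 0 on |00>, sqrt(3)*I/2 on |01>, 0 on |10>, 1/2 on |11>.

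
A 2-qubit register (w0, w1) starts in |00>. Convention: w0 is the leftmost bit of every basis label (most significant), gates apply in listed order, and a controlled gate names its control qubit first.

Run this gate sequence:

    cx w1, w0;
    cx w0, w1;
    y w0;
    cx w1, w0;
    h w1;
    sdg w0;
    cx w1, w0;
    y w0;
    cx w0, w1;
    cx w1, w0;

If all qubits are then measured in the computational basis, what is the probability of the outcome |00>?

A full measurement returns |00> with probability 1/2.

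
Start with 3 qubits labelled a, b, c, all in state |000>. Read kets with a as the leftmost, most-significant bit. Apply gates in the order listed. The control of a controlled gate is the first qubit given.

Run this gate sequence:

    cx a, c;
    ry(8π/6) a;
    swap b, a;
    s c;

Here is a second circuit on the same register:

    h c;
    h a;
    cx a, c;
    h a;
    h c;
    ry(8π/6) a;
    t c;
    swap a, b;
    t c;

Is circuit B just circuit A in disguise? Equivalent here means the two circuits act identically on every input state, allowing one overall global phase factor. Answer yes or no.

No: there is an input state on which the two circuits produce genuinely different outputs (not merely differing by a phase).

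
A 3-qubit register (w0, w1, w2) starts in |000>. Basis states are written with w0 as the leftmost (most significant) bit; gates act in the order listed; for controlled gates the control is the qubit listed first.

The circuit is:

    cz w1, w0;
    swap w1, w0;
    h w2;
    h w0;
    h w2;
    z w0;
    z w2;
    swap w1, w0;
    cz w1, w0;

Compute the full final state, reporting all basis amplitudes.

The final amplitudes are sqrt(2)/2 on |000>, -sqrt(2)/2 on |010>, and 0 on every other basis state.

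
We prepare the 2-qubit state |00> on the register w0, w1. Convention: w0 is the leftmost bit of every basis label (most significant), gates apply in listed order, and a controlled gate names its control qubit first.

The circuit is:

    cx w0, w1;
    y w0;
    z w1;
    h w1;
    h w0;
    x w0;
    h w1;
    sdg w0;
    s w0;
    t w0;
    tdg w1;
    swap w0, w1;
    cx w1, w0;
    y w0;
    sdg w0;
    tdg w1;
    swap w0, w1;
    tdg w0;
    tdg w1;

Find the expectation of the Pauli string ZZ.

The observable ZZ averages to -1.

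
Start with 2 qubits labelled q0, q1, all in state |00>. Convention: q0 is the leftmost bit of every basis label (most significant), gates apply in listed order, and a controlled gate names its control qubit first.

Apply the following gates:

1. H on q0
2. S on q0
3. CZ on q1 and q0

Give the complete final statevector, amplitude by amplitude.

The resulting statevector has amplitude sqrt(2)/2 on |00>, 0 on |01>, sqrt(2)*I/2 on |10>, 0 on |11>.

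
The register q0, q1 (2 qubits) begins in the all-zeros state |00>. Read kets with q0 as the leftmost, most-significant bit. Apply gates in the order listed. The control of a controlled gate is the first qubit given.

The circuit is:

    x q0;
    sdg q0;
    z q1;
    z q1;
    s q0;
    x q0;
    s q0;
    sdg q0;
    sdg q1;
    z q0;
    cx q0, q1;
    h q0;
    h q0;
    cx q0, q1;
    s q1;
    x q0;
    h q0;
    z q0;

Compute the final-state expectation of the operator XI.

In the final state, XI has expectation 1. Key observation: the block from step 1 through step 6 cancels to the identity and can be dropped.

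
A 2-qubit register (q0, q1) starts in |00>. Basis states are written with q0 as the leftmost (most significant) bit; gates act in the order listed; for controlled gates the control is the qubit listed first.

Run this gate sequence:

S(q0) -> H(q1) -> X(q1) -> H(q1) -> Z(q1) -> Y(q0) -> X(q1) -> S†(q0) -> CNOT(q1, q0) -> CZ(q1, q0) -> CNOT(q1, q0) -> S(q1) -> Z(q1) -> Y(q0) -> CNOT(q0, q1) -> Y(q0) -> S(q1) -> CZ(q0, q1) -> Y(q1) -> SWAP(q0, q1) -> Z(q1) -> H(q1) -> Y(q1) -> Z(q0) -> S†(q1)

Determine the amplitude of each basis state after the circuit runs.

The final amplitudes are sqrt(2)/2 on |00>, -sqrt(2)*I/2 on |01>, 0 on |10>, 0 on |11>. Key observation: the block from step 2 through step 5 cancels to the identity and can be dropped.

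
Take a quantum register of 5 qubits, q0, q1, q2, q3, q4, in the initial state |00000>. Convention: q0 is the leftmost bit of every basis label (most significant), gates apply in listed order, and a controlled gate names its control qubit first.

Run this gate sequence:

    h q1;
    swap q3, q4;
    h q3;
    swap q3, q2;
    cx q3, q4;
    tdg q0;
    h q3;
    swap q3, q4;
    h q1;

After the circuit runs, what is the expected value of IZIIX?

The expectation value of IZIIX is 1.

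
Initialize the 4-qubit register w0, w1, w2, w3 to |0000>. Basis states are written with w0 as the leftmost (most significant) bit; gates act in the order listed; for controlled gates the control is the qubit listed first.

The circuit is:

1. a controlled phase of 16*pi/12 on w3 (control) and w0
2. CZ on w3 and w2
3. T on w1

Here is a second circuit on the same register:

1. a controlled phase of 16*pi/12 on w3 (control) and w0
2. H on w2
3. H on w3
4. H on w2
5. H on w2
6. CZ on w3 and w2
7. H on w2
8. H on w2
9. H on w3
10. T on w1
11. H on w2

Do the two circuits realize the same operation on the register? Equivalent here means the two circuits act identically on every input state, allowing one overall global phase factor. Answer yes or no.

No: there is an input state on which the two circuits produce genuinely different outputs (not merely differing by a phase).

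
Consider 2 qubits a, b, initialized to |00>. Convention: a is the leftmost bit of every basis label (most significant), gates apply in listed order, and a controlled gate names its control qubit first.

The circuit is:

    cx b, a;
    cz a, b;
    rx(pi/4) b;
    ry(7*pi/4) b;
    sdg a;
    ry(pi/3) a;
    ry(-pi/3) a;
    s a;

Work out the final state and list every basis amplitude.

The final amplitudes are -(1 - I)*(2 + sqrt(2)*I)/4 on |00>, sqrt(2)*(1 + I)/4 on |01>, 0 on |10>, 0 on |11>. Key observation: the block from step 5 through step 8 cancels to the identity and can be dropped.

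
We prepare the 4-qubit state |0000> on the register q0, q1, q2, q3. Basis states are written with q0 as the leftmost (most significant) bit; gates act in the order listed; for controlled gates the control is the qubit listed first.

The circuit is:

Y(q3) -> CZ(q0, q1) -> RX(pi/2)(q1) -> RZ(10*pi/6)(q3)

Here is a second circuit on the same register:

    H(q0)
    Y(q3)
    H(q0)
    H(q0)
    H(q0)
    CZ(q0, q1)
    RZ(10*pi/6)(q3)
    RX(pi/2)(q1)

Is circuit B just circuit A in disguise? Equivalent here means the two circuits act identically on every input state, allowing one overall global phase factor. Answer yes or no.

Yes, they are equivalent — the unitaries differ by at most a global phase.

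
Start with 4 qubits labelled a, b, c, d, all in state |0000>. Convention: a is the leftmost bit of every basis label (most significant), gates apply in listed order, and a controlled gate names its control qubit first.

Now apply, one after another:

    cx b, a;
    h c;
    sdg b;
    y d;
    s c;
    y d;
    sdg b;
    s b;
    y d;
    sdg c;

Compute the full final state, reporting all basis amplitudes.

The resulting statevector has amplitude sqrt(2)*I/2 on |0001>, sqrt(2)*I/2 on |0011>, and 0 on every other basis state. Key observation: gates 5-10 undo each other exactly, leaving only the rest of the circuit to track.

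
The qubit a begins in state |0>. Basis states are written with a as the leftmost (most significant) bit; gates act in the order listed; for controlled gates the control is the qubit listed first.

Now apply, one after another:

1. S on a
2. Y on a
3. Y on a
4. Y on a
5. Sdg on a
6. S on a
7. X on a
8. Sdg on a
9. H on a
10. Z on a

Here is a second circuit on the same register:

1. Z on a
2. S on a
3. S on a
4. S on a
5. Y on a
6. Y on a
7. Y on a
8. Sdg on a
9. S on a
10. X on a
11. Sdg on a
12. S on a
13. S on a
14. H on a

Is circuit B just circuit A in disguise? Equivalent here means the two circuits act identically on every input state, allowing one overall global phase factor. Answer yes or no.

No, they are not equivalent — no single phase factor reconciles the two unitaries.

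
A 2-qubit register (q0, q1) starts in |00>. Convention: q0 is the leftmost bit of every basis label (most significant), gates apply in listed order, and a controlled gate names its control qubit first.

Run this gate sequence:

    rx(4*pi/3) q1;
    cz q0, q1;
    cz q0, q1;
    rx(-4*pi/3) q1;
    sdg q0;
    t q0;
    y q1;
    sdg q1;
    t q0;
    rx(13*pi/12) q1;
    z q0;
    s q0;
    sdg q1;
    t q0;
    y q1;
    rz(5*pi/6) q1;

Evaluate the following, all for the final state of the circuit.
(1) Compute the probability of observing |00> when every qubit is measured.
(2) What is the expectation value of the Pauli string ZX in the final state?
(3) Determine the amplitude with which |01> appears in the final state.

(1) The probability of measuring |00> is -sqrt(6)/8 - sqrt(2)/8 + 1/2.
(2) In the final state, ZX has expectation -3*sqrt(2)/8 + sqrt(6)/8.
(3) The final state's coefficient on |01> equals (sqrt(2 - sqrt(2))/4 + sqrt(3*sqrt(2) + 6)/4)*exp(5*I*pi/12).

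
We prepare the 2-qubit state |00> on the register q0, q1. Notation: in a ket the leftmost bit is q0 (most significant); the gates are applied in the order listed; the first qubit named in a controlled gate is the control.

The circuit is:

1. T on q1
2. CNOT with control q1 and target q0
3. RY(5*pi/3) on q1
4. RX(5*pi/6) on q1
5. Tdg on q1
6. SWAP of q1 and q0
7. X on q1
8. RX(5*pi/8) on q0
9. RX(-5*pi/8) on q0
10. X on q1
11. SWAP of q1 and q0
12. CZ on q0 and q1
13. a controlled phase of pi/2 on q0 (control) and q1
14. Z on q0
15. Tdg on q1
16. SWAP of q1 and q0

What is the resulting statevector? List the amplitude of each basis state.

After the circuit, the state carries amplitude (1 - I)*(sqrt(6) - sqrt(2)*(1 + 2*I))/8 on |00>, 0 on |01>, (1 - I)*(sqrt(6) + sqrt(2)*(1 + 2*I))/8 on |10>, 0 on |11>. Key observation: the block from step 6 through step 11 cancels to the identity and can be dropped.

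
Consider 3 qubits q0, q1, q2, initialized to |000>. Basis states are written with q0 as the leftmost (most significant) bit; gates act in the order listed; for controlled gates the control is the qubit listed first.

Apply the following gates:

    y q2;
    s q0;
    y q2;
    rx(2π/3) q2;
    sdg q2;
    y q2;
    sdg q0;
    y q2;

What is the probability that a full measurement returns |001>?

A full measurement returns |001> with probability 3/4.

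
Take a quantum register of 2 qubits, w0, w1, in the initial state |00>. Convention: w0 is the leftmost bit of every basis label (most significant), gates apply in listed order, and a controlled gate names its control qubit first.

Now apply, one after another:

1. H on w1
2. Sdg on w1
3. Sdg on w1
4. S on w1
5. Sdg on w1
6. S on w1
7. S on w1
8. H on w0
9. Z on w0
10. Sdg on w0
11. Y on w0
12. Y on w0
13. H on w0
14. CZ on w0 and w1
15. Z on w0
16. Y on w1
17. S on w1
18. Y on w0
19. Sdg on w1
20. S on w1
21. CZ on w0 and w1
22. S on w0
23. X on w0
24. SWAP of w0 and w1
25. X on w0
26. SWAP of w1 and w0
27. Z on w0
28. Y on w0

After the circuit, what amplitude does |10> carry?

The final state's coefficient on |10> equals sqrt(2)*(1 - I)/4. Key observation: the block from step 2 through step 7 cancels to the identity and can be dropped.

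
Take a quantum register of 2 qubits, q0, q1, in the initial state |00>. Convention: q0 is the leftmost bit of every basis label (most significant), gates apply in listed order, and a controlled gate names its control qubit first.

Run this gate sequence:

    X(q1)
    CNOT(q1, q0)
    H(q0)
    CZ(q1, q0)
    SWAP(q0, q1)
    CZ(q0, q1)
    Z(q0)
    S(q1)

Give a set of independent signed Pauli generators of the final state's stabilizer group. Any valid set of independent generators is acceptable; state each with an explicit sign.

The stabilizer group can be generated by -IY, -ZI, among other valid generating sets.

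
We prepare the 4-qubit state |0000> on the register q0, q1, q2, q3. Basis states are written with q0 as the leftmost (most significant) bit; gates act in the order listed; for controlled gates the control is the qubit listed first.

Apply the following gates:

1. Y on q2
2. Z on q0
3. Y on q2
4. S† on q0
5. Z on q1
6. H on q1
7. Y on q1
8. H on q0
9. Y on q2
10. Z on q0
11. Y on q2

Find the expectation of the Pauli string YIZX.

The expectation value of YIZX is 0.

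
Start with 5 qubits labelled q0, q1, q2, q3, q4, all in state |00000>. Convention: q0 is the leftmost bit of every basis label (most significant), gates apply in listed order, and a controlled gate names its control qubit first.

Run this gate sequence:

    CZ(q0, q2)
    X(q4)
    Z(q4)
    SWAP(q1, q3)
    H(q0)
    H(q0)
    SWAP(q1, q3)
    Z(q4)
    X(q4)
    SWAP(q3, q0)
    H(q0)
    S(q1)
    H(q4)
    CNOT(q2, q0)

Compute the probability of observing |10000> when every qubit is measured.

The probability of measuring |10000> is 1/4. Key observation: the block from step 2 through step 9 cancels to the identity and can be dropped.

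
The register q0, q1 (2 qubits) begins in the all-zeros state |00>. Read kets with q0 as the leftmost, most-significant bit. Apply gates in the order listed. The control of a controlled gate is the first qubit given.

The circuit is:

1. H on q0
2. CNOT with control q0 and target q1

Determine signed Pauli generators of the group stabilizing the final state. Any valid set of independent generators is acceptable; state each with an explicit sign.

The final state is stabilized by the group generated by +XX, +ZZ; other independent generating sets are equally valid.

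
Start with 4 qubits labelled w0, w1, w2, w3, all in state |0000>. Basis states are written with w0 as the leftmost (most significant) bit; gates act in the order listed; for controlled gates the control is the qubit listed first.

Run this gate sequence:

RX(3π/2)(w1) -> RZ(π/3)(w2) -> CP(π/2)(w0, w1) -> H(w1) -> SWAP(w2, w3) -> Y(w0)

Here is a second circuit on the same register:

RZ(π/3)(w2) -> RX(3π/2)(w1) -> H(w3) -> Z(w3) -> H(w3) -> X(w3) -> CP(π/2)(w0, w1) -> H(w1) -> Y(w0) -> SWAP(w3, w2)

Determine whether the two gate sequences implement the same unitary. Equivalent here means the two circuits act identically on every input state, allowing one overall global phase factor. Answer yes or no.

Yes — the two circuits implement the same unitary up to a global phase.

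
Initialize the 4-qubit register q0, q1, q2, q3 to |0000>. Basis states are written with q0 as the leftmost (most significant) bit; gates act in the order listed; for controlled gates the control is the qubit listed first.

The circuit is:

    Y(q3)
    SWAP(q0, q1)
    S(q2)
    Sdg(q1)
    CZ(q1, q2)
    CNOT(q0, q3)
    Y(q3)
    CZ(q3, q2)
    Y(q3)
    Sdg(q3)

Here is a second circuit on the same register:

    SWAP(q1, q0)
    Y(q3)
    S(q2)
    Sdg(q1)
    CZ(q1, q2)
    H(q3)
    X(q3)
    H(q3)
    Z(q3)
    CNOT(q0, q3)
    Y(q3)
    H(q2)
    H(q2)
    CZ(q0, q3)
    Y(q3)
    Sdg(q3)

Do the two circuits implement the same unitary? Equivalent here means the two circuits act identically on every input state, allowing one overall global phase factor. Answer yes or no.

No: there is an input state on which the two circuits produce genuinely different outputs (not merely differing by a phase).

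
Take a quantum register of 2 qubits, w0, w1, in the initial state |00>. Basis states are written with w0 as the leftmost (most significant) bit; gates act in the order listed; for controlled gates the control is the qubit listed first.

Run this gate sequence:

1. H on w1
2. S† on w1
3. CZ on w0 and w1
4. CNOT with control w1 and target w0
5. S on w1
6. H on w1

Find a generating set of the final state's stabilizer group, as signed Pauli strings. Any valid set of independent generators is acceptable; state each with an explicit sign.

The final state is stabilized by the group generated by +XZ, +ZX; other independent generating sets are equally valid.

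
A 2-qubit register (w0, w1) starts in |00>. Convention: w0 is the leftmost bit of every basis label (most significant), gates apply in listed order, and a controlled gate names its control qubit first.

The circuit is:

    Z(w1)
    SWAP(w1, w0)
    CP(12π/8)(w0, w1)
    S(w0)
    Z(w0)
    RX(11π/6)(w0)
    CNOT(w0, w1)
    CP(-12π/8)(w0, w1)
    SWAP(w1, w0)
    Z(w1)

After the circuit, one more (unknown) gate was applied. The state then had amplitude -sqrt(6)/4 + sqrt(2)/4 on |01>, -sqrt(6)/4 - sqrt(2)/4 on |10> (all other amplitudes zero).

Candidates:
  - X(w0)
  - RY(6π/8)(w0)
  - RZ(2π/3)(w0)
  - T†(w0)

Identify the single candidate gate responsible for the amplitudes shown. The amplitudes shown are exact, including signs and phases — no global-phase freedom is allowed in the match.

The unique candidate consistent with the amplitudes is X(w0).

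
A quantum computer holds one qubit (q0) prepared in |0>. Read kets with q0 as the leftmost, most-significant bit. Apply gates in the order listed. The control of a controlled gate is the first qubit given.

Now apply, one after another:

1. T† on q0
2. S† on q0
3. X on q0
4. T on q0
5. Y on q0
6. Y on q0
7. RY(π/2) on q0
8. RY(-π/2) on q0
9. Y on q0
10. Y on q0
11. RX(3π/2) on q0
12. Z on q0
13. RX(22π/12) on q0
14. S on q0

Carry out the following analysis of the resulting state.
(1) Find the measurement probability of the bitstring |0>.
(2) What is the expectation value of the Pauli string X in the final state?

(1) A full measurement returns |0> with probability 1/4. Key observation: steps 5-10 multiply out to the identity, so the circuit reduces to the remaining gates.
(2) In the final state, X has expectation -sqrt(3)/2.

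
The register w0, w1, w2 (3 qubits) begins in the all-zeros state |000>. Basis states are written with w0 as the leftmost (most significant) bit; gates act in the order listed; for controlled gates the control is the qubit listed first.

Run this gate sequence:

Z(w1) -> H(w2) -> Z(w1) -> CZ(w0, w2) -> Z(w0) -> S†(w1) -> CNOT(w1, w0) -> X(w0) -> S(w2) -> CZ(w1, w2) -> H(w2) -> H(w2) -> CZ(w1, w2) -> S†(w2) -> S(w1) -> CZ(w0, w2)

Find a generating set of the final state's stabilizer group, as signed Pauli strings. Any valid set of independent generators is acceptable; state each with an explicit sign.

The stabilizer group can be generated by -IIX, -ZII, +IZI, among other valid generating sets.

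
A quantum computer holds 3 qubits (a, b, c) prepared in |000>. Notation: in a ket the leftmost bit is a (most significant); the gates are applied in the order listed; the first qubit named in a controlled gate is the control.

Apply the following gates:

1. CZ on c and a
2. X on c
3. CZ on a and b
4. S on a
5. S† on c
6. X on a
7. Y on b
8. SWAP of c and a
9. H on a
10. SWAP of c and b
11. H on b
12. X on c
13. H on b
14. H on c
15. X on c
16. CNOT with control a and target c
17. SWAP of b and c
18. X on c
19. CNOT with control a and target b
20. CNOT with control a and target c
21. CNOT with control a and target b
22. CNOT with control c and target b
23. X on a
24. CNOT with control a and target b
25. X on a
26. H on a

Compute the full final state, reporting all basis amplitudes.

The final amplitudes are sqrt(2)/4 on |000>, -sqrt(2)/4 on |001>, sqrt(2)/4 on |010>, -sqrt(2)/4 on |011>, sqrt(2)/4 on |100>, sqrt(2)/4 on |101>, sqrt(2)/4 on |110>, sqrt(2)/4 on |111>.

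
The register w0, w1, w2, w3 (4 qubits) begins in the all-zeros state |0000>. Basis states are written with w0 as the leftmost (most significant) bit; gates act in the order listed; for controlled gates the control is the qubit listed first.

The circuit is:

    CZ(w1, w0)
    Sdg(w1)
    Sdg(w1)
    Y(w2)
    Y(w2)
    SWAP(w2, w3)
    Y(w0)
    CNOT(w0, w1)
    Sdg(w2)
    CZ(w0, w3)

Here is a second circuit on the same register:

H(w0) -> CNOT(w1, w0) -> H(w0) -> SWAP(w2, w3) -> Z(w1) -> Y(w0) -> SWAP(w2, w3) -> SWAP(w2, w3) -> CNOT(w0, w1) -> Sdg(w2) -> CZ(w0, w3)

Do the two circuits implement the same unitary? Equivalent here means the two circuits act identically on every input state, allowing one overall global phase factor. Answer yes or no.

Yes: on every input state the two circuits agree up to one overall phase factor.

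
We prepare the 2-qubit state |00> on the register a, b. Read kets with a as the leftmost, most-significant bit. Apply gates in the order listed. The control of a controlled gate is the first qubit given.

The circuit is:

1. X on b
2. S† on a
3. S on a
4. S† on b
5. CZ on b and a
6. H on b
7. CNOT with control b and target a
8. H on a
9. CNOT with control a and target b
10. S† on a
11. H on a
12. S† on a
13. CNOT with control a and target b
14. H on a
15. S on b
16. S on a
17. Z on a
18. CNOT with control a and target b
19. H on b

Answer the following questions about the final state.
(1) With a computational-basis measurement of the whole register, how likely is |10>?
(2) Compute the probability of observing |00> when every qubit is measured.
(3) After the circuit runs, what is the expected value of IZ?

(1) The probability of measuring |10> is 1/2.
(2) A full measurement returns |00> with probability 1/2.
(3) The observable IZ averages to 1.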